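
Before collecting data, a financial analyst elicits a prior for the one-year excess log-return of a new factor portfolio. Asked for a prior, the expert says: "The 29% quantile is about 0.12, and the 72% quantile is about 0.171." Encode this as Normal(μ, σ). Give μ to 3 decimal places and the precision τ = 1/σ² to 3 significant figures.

For Normal(μ,σ), the p-quantile is μ + z_p·σ. Here z_{0.29} = -0.5534, z_{0.72} = 0.5828.
So 0.12 = μ − 0.5534σ and 0.171 = μ + 0.5828σ.
Subtracting: σ = (0.171 − 0.12)/(0.5828 − (-0.5534)) = 0.045.
Then μ = 0.12 − (-0.5534)·0.045 = 0.145.
Precision τ = 1/σ² = 1/0.04489² = 496.

μ = 0.145, τ = 496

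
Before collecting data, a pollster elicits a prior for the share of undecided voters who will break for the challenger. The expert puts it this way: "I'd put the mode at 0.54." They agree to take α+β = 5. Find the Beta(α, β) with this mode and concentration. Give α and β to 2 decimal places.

For α,β > 1 the Beta mode is (α−1)/(α+β−2). With α+β = 5, the mode is (α−1)/3.
Set (α−1)/3 = 0.54 → α = 1 + 0.54·3 = 2.62.
β = 5 − α = 2.38.

α = 2.62, β = 2.38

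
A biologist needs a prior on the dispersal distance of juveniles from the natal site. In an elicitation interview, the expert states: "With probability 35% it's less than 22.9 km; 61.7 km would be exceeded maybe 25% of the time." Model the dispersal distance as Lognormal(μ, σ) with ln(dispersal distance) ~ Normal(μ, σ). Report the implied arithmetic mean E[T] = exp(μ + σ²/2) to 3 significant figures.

E[T] ≈ 50.8 km

If T ~ Lognormal(μ,σ) then ln T ~ Normal(μ,σ), so the p-quantile of ln T is μ + z_p·σ.
ln(22.9) = 3.131 and ln(61.7) = 4.122; z_{0.35} = -0.3853, z_{0.75} = 0.6745.
σ = (4.122 − 3.131)/(0.6745 − (-0.3853)) = 0.935.
μ = 3.131 − (-0.3853)·0.935 = 3.491.
E[T] = exp(μ + σ²/2) = exp(3.491 + 0.4373) = 50.8 km.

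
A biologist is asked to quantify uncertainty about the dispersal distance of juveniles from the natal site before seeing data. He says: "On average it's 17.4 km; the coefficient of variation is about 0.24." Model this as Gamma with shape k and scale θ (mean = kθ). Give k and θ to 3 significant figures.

For Gamma(k, scale θ): mean = kθ, variance = kθ², so CV = 1/√k.
CV = 0.24, hence k = 1/CV² = 17.4.
Then θ = mean/k = 17.4/17.4 = 1.

k ≈ 17.4, θ ≈ 1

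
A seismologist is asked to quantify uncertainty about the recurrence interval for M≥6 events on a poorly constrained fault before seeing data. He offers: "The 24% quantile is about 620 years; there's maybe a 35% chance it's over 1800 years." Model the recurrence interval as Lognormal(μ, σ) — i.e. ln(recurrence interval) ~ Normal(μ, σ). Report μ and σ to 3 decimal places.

If T ~ Lognormal(μ,σ) then ln T ~ Normal(μ,σ), so the p-quantile of ln T is μ + z_p·σ.
ln(620) = 6.43 and ln(1800) = 7.496; z_{0.24} = -0.7063, z_{0.65} = 0.3853.
σ = (7.496 − 6.43)/(0.3853 − (-0.7063)) = 0.976.
μ = 6.43 − (-0.7063)·0.976 = 7.119.

μ ≈ 7.119, σ ≈ 0.976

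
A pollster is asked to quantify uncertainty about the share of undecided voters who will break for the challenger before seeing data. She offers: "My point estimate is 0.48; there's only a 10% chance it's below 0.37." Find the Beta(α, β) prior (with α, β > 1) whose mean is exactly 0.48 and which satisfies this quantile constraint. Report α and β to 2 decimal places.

α ≈ 16.02, β ≈ 17.36

With mean 0.48 fixed, write α = 0.48s, β = 0.52s where s = α+β.
Need P(θ < 0.37) = 0.1 under Beta(0.48s, 0.52s). Normal approximation: (q−m)/√(m(1−m)/s) ≈ z_{0.1} = -1.28, so s ≈ 0.48·0.52·(-1.28)²/(0.37−0.48)² = 33.9.
At s = 33.9: P(θ<0.37) ≈ 0.098. Adjusting to match 0.1 gives s ≈ 33.38.
So α = 0.48·33.38 ≈ 16.02, β = 0.52·33.38 ≈ 17.36.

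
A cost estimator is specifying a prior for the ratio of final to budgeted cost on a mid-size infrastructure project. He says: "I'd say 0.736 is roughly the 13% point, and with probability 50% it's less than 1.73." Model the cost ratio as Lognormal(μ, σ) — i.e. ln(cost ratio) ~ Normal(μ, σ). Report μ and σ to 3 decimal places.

If T ~ Lognormal(μ,σ) then ln T ~ Normal(μ,σ), so the p-quantile of ln T is μ + z_p·σ.
ln(0.736) = -0.3065 and ln(1.73) = 0.5481; z_{0.13} = -1.126, z_{0.5} = 0.
σ = (0.5481 − -0.3065)/(0 − (-1.126)) = 0.759.
μ = -0.3065 − (-1.126)·0.759 = 0.548.

μ ≈ 0.548, σ ≈ 0.759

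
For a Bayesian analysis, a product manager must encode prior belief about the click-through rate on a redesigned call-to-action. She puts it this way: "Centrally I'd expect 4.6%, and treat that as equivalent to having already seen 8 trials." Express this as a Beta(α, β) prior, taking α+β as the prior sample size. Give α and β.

α = 0.368, β = 7.632

Under the effective-sample-size interpretation, Beta(α, β) has prior mean α/(α+β) and prior sample size α+β.
So α+β = 8 and α/(α+β) = 0.046, giving α = 0.046·8 = 0.368 and β = 8 − 0.368 = 7.632.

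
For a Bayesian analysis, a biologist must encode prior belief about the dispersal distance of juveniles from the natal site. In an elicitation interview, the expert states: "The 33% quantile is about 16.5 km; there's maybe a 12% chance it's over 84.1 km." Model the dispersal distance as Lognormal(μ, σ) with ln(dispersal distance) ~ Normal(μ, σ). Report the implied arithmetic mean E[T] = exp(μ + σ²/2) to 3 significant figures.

E[T] ≈ 42.8 km

If T ~ Lognormal(μ,σ) then ln T ~ Normal(μ,σ), so the p-quantile of ln T is μ + z_p·σ.
ln(16.5) = 2.803 and ln(84.1) = 4.432; z_{0.33} = -0.4399, z_{0.88} = 1.175.
σ = (4.432 − 2.803)/(1.175 − (-0.4399)) = 1.009.
μ = 2.803 − (-0.4399)·1.009 = 3.247.
E[T] = exp(μ + σ²/2) = exp(3.247 + 0.5085) = 42.8 km.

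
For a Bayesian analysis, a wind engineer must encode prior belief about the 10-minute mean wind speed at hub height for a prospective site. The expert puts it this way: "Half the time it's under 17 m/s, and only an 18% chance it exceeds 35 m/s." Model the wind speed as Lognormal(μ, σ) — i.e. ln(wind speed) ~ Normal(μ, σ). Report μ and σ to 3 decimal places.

μ ≈ 2.833, σ ≈ 0.789

If T ~ Lognormal(μ,σ) then ln T ~ Normal(μ,σ), so the p-quantile of ln T is μ + z_p·σ.
ln(17) = 2.833 and ln(35) = 3.555; z_{0.5} = 0, z_{0.82} = 0.9154.
σ = (3.555 − 2.833)/(0.9154 − (0)) = 0.789.
μ = 2.833 − (0)·0.789 = 2.833.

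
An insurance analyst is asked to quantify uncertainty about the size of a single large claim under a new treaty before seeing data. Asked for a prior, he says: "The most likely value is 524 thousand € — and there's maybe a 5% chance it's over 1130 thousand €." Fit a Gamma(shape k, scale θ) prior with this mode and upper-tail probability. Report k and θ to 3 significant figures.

k ≈ 5.67, θ ≈ 112

Gamma(k,θ) with k>1 has mode (k−1)θ, so θ = 524/(k−1).
Need P(X < 1130) = 0.95 with θ tied to k this way. Start at k = 2, θ = 524: P(X<1130) ≈ 0.635.
Too low — raise k to concentrate. Iterating converges to k ≈ 5.67.
Then θ = 524/(5.67−1) ≈ 112.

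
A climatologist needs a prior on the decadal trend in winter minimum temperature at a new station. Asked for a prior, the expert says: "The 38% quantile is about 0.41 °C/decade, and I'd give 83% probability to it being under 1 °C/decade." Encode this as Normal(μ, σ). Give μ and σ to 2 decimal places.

The p-quantile of Normal(μ,σ) is μ + z_p·σ, with z_{0.38} = -0.3055 and z_{0.83} = 0.9542.
Eliminate σ: μ = (z₂·x₁ − z₁·x₂)/(z₂ − z₁) = (0.9542·0.41 − (-0.3055)·1)/1.26 = 0.55.
Then σ = (x₂ − x₁)/(z₂ − z₁) = (1 − 0.41)/1.26 = 0.47.

μ = 0.55, σ = 0.47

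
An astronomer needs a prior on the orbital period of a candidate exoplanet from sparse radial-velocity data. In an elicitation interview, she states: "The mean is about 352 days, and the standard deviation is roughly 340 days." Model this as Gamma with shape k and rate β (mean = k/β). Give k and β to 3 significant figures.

For Gamma(k, rate β): mean = k/β, variance = k/β², so CV = 1/√k.
CV = SD/mean = 340/352 = 0.9659, hence k = 1/CV² = 1.07.
Then β = k/mean = 1.07/352 = 0.00304.

k ≈ 1.07, β ≈ 0.00304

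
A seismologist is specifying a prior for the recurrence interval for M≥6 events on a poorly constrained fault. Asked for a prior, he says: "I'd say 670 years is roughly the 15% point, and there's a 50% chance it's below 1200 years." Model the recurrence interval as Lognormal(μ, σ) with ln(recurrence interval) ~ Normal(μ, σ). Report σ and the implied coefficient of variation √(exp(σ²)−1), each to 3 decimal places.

σ ≈ 0.562, CV ≈ 0.610

If T ~ Lognormal(μ,σ) then ln T ~ Normal(μ,σ), so the p-quantile of ln T is μ + z_p·σ.
ln(670) = 6.507 and ln(1200) = 7.09; z_{0.15} = -1.036, z_{0.5} = 0.
σ = (7.09 − 6.507)/(0 − (-1.036)) = 0.562.
μ = 6.507 − (-1.036)·0.562 = 7.090.
CV = √(exp(σ²)−1) = √(exp(0.3162)−1) = 0.610.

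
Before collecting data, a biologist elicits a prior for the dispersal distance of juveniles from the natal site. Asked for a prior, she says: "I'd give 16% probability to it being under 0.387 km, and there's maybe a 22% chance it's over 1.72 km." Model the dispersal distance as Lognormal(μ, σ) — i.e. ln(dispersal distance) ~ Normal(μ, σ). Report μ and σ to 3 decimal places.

If T ~ Lognormal(μ,σ) then ln T ~ Normal(μ,σ), so the p-quantile of ln T is μ + z_p·σ.
ln(0.387) = -0.9493 and ln(1.72) = 0.5423; z_{0.16} = -0.9945, z_{0.78} = 0.7722.
σ = (0.5423 − -0.9493)/(0.7722 − (-0.9945)) = 0.844.
μ = -0.9493 − (-0.9945)·0.844 = -0.110.

μ ≈ -0.110, σ ≈ 0.844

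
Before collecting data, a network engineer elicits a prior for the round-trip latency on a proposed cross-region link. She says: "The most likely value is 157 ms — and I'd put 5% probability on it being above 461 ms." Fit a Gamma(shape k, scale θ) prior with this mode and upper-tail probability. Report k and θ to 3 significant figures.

k ≈ 3.29, θ ≈ 68.5

Gamma(k,θ) with k>1 has mode (k−1)θ, so θ = 157/(k−1).
Need P(X < 461) = 0.95 with θ tied to k this way. Start at k = 2, θ = 157: P(X<461) ≈ 0.791.
Too low — raise k to concentrate. Iterating converges to k ≈ 3.29.
Then θ = 157/(3.29−1) ≈ 68.5.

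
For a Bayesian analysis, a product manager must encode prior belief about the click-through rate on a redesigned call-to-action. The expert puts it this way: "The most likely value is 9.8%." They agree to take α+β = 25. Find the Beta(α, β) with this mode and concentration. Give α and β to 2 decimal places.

α = 3.25, β = 21.75

For α,β > 1 the Beta mode is (α−1)/(α+β−2). With α+β = 25, the mode is (α−1)/23.
Set (α−1)/23 = 0.098 → α = 1 + 0.098·23 = 3.25.
β = 25 − α = 21.75.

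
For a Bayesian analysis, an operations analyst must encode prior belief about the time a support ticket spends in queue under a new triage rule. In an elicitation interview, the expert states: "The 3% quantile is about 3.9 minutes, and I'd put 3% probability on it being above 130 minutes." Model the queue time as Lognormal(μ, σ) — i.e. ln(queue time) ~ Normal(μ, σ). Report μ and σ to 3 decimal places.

If T ~ Lognormal(μ,σ) then ln T ~ Normal(μ,σ), so the p-quantile of ln T is μ + z_p·σ.
ln(3.9) = 1.361 and ln(130) = 4.868; z_{0.03} = -1.881, z_{0.97} = 1.881.
σ = (4.868 − 1.361)/(1.881 − (-1.881)) = 0.932.
μ = 1.361 − (-1.881)·0.932 = 3.114.

μ ≈ 3.114, σ ≈ 0.932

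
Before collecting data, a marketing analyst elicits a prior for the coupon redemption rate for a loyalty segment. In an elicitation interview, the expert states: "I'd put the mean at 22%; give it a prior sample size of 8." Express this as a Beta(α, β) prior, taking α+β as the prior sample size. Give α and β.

Under the effective-sample-size interpretation, Beta(α, β) has prior mean α/(α+β) and prior sample size α+β.
So α+β = 8 and α/(α+β) = 0.22, giving α = 0.22·8 = 1.76 and β = 8 − 1.76 = 6.24.

α = 1.76, β = 6.24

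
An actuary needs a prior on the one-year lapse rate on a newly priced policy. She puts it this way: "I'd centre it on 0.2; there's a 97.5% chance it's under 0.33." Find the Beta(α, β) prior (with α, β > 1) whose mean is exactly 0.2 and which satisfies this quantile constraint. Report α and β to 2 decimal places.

With mean 0.2 fixed, write α = 0.2s, β = 0.8s where s = α+β.
Need P(θ < 0.33) = 0.975 under Beta(0.2s, 0.8s). Normal approximation: (q−m)/√(m(1−m)/s) ≈ z_{0.975} = 1.96, so s ≈ 0.2·0.8·(1.96)²/(0.33−0.2)² = 36.4.
At s = 36.4: P(θ<0.33) ≈ 0.965. Adjusting to match 0.975 gives s ≈ 43.15.
So α = 0.2·43.15 ≈ 8.63, β = 0.8·43.15 ≈ 34.52.

α ≈ 8.63, β ≈ 34.52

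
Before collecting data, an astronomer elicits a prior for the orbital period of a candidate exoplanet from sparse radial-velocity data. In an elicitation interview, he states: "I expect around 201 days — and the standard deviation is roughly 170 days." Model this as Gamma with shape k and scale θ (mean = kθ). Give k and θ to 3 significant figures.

For Gamma(k, scale θ): mean = kθ, variance = kθ², so CV = 1/√k.
CV = SD/mean = 170/201 = 0.8458, hence k = 1/CV² = 1.4.
Then θ = mean/k = 201/1.4 = 144.

k ≈ 1.4, θ ≈ 144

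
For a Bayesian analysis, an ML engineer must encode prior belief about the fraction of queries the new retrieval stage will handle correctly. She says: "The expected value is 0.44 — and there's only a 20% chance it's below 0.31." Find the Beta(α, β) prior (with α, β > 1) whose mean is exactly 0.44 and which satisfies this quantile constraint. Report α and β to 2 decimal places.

α ≈ 4.66, β ≈ 5.93

With mean 0.44 fixed, write α = 0.44s, β = 0.56s where s = α+β.
Need P(θ < 0.31) = 0.2 under Beta(0.44s, 0.56s). Normal approximation: (q−m)/√(m(1−m)/s) ≈ z_{0.2} = -0.842, so s ≈ 0.44·0.56·(-0.842)²/(0.31−0.44)² = 10.3.
At s = 10.3: P(θ<0.31) ≈ 0.203. Adjusting to match 0.2 gives s ≈ 10.58.
So α = 0.44·10.58 ≈ 4.66, β = 0.56·10.58 ≈ 5.93.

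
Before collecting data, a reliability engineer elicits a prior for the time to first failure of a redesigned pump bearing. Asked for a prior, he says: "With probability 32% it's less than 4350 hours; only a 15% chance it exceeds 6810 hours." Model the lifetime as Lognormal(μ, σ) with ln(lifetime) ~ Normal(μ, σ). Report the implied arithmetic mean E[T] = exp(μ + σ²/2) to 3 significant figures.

E[T] ≈ 5230 hours

If T ~ Lognormal(μ,σ) then ln T ~ Normal(μ,σ), so the p-quantile of ln T is μ + z_p·σ.
ln(4350) = 8.378 and ln(6810) = 8.826; z_{0.32} = -0.4677, z_{0.85} = 1.036.
σ = (8.826 − 8.378)/(1.036 − (-0.4677)) = 0.298.
μ = 8.378 − (-0.4677)·0.298 = 8.517.
E[T] = exp(μ + σ²/2) = exp(8.517 + 0.0444) = 5230 hours.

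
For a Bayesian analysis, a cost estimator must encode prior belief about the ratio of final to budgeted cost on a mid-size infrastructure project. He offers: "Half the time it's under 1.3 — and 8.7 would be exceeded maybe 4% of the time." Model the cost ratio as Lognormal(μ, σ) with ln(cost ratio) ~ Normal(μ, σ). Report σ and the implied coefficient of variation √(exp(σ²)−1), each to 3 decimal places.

If T ~ Lognormal(μ,σ) then ln T ~ Normal(μ,σ), so the p-quantile of ln T is μ + z_p·σ.
ln(1.3) = 0.2624 and ln(8.7) = 2.163; z_{0.5} = 0, z_{0.96} = 1.751.
σ = (2.163 − 0.2624)/(1.751 − (0)) = 1.086.
μ = 0.2624 − (0)·1.086 = 0.262.
CV = √(exp(σ²)−1) = √(exp(1.1790)−1) = 1.500.

σ ≈ 1.086, CV ≈ 1.500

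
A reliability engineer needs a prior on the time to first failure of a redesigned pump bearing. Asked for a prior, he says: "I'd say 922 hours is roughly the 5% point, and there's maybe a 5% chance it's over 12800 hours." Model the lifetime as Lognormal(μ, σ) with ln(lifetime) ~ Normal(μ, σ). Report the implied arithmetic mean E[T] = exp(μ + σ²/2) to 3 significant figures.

E[T] ≈ 4730 hours

If T ~ Lognormal(μ,σ) then ln T ~ Normal(μ,σ), so the p-quantile of ln T is μ + z_p·σ.
ln(922) = 6.827 and ln(12800) = 9.457; z_{0.05} = -1.645, z_{0.95} = 1.645.
σ = (9.457 − 6.827)/(1.645 − (-1.645)) = 0.800.
μ = 6.827 − (-1.645)·0.800 = 8.142.
E[T] = exp(μ + σ²/2) = exp(8.142 + 0.3197) = 4730 hours.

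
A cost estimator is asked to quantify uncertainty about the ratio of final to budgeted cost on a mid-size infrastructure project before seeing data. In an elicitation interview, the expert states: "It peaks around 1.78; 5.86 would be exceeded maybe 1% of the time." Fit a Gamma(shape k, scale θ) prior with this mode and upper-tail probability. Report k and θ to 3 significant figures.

k ≈ 4.1, θ ≈ 0.574

Gamma(k,θ) with k>1 has mode (k−1)θ, so θ = 1.78/(k−1).
Need P(X < 5.86) = 0.99 with θ tied to k this way. Start at k = 2, θ = 1.78: P(X<5.86) ≈ 0.840.
Too low — raise k to concentrate. Iterating converges to k ≈ 4.1.
Then θ = 1.78/(4.1−1) ≈ 0.574.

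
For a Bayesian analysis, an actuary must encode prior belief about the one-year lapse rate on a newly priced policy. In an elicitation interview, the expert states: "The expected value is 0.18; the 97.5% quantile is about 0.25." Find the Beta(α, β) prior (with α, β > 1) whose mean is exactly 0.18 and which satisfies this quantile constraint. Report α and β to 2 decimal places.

α ≈ 23.54, β ≈ 107.23

With mean 0.18 fixed, write α = 0.18s, β = 0.82s where s = α+β.
Need P(θ < 0.25) = 0.975 under Beta(0.18s, 0.82s). Normal approximation: (q−m)/√(m(1−m)/s) ≈ z_{0.975} = 1.96, so s ≈ 0.18·0.82·(1.96)²/(0.25−0.18)² = 115.7.
At s = 115.7: P(θ<0.25) ≈ 0.968. Adjusting to match 0.975 gives s ≈ 130.77.
So α = 0.18·130.77 ≈ 23.54, β = 0.82·130.77 ≈ 107.23.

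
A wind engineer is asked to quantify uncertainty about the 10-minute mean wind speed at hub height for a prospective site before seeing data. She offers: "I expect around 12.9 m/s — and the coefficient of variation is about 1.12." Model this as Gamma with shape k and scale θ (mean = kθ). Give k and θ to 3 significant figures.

k ≈ 0.797, θ ≈ 16.2

For Gamma(k, scale θ): mean = kθ, variance = kθ², so CV = 1/√k.
CV = 1.12, hence k = 1/CV² = 0.797.
Then θ = mean/k = 12.9/0.797 = 16.2.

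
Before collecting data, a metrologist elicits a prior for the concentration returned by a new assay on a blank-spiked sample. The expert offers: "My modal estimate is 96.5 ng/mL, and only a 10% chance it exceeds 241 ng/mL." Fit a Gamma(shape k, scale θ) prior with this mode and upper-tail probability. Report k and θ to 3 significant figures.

k ≈ 3.29, θ ≈ 42.1

Gamma(k,θ) with k>1 has mode (k−1)θ, so θ = 96.5/(k−1).
Need P(X < 241) = 0.9 with θ tied to k this way. Start at k = 2, θ = 96.5: P(X<241) ≈ 0.712.
Too low — raise k to concentrate. Iterating converges to k ≈ 3.29.
Then θ = 96.5/(3.29−1) ≈ 42.1.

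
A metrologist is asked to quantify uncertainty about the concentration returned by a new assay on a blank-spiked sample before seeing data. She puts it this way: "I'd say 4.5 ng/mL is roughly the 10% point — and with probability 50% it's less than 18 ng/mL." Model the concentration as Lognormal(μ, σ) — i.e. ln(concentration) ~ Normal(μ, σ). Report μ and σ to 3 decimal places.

If T ~ Lognormal(μ,σ) then ln T ~ Normal(μ,σ), so the p-quantile of ln T is μ + z_p·σ.
ln(4.5) = 1.504 and ln(18) = 2.89; z_{0.1} = -1.282, z_{0.5} = 0.
σ = (2.89 − 1.504)/(0 − (-1.282)) = 1.082.
μ = 1.504 − (-1.282)·1.082 = 2.890.

μ ≈ 2.890, σ ≈ 1.082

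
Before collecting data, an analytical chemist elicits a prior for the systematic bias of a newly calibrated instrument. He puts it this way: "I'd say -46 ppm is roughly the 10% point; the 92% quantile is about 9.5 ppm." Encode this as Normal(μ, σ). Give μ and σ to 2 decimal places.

μ = -19.53, σ = 20.66

For Normal(μ,σ), the p-quantile is μ + z_p·σ. Here z_{0.1} = -1.282, z_{0.92} = 1.405.
So -46 = μ − 1.282σ and 9.5 = μ + 1.405σ.
Subtracting: σ = (9.5 − -46)/(1.405 − (-1.282)) = 20.66.
Then μ = -46 − (-1.282)·20.66 = -19.53.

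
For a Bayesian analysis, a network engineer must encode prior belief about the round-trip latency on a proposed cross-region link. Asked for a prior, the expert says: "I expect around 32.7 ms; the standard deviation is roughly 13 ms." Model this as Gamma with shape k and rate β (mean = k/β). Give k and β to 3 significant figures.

k ≈ 6.33, β ≈ 0.193

For Gamma(k, rate β): mean = k/β, variance = k/β², so CV = 1/√k.
CV = SD/mean = 13/32.7 = 0.3976, hence k = 1/CV² = 6.33.
Then β = k/mean = 6.33/32.7 = 0.193.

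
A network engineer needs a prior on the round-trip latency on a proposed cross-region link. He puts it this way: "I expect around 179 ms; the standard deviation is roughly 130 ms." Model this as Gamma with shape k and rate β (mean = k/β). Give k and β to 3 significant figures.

For Gamma(k, rate β): mean = k/β, variance = k/β², so CV = 1/√k.
CV = SD/mean = 130/179 = 0.7263, hence k = 1/CV² = 1.9.
Then β = k/mean = 1.9/179 = 0.0106.

k ≈ 1.9, β ≈ 0.0106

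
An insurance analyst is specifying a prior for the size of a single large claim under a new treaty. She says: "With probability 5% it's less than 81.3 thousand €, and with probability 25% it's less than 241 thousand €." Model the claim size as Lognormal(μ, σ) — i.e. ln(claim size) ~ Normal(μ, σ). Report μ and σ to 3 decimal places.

μ ≈ 6.240, σ ≈ 1.120

If T ~ Lognormal(μ,σ) then ln T ~ Normal(μ,σ), so the p-quantile of ln T is μ + z_p·σ.
ln(81.3) = 4.398 and ln(241) = 5.485; z_{0.05} = -1.645, z_{0.25} = -0.6745.
σ = (5.485 − 4.398)/(-0.6745 − (-1.645)) = 1.120.
μ = 4.398 − (-1.645)·1.120 = 6.240.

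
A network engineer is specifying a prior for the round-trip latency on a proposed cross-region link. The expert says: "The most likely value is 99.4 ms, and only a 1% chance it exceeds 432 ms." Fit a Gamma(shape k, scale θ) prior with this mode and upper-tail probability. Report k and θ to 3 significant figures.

Gamma(k,θ) with k>1 has mode (k−1)θ, so θ = 99.4/(k−1).
Need P(X < 432) = 0.99 with θ tied to k this way. Start at k = 2, θ = 99.4: P(X<432) ≈ 0.931.
Too low — raise k to concentrate. Iterating converges to k ≈ 2.89.
Then θ = 99.4/(2.89−1) ≈ 52.5.

k ≈ 2.89, θ ≈ 52.5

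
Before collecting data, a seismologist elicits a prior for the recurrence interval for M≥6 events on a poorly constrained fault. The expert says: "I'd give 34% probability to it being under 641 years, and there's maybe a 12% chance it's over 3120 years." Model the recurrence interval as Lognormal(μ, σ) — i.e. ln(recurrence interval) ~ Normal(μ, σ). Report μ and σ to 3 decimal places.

μ ≈ 6.874, σ ≈ 0.997

If T ~ Lognormal(μ,σ) then ln T ~ Normal(μ,σ), so the p-quantile of ln T is μ + z_p·σ.
ln(641) = 6.463 and ln(3120) = 8.046; z_{0.34} = -0.4125, z_{0.88} = 1.175.
σ = (8.046 − 6.463)/(1.175 − (-0.4125)) = 0.997.
μ = 6.463 − (-0.4125)·0.997 = 6.874.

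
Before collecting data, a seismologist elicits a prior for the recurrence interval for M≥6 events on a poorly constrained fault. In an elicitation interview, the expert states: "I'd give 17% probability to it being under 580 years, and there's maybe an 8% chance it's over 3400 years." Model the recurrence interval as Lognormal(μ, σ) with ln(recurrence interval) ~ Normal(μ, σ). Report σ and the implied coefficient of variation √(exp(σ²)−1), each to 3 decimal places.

σ ≈ 0.750, CV ≈ 0.868

If T ~ Lognormal(μ,σ) then ln T ~ Normal(μ,σ), so the p-quantile of ln T is μ + z_p·σ.
ln(580) = 6.363 and ln(3400) = 8.132; z_{0.17} = -0.9542, z_{0.92} = 1.405.
σ = (8.132 − 6.363)/(1.405 − (-0.9542)) = 0.750.
μ = 6.363 − (-0.9542)·0.750 = 7.078.
CV = √(exp(σ²)−1) = √(exp(0.5619)−1) = 0.868.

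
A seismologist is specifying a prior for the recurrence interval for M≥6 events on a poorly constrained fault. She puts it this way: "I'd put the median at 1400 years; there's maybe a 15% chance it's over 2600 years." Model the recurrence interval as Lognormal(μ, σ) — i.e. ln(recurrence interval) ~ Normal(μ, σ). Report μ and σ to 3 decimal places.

μ ≈ 7.244, σ ≈ 0.597

If T ~ Lognormal(μ,σ) then ln T ~ Normal(μ,σ), so the p-quantile of ln T is μ + z_p·σ.
ln(1400) = 7.244 and ln(2600) = 7.863; z_{0.5} = 0, z_{0.85} = 1.036.
σ = (7.863 − 7.244)/(1.036 − (0)) = 0.597.
μ = 7.244 − (0)·0.597 = 7.244.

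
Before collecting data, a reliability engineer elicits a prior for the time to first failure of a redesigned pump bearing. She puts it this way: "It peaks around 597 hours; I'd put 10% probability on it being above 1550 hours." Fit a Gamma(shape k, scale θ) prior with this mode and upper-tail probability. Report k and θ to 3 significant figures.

Gamma(k,θ) with k>1 has mode (k−1)θ, so θ = 597/(k−1).
Need P(X < 1550) = 0.9 with θ tied to k this way. Start at k = 2, θ = 597: P(X<1550) ≈ 0.732.
Too low — raise k to concentrate. Iterating converges to k ≈ 3.11.
Then θ = 597/(3.11−1) ≈ 283.

k ≈ 3.11, θ ≈ 283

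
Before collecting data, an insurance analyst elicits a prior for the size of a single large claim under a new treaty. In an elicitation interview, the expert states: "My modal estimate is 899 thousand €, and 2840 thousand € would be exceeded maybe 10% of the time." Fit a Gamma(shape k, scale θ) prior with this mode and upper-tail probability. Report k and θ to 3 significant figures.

k ≈ 2.43, θ ≈ 629

Gamma(k,θ) with k>1 has mode (k−1)θ, so θ = 899/(k−1).
Need P(X < 2840) = 0.9 with θ tied to k this way. Start at k = 2, θ = 899: P(X<2840) ≈ 0.823.
Too low — raise k to concentrate. Iterating converges to k ≈ 2.43.
Then θ = 899/(2.43−1) ≈ 629.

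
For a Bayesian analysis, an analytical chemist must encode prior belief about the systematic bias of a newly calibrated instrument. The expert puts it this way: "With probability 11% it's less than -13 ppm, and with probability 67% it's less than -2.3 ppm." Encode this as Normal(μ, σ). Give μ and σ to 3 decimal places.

μ = -5.125, σ = 6.421

For Normal(μ,σ), the p-quantile is μ + z_p·σ. Here z_{0.11} = -1.227, z_{0.67} = 0.4399.
So -13 = μ − 1.227σ and -2.3 = μ + 0.4399σ.
Subtracting: σ = (-2.3 − -13)/(0.4399 − (-1.227)) = 6.421.
Then μ = -13 − (-1.227)·6.421 = -5.125.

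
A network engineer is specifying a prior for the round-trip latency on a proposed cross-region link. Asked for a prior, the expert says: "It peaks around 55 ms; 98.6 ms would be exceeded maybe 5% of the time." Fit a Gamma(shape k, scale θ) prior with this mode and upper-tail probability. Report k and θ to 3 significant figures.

Gamma(k,θ) with k>1 has mode (k−1)θ, so θ = 55/(k−1).
Need P(X < 98.6) = 0.95 with θ tied to k this way. Start at k = 2, θ = 55: P(X<98.6) ≈ 0.535.
Too low — raise k to concentrate. Iterating converges to k ≈ 9.18.
Then θ = 55/(9.18−1) ≈ 6.72.

k ≈ 9.18, θ ≈ 6.72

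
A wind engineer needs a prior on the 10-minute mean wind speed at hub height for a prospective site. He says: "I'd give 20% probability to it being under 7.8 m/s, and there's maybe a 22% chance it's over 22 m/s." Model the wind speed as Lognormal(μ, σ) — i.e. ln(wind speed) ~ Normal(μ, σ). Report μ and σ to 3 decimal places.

μ ≈ 2.595, σ ≈ 0.643

If T ~ Lognormal(μ,σ) then ln T ~ Normal(μ,σ), so the p-quantile of ln T is μ + z_p·σ.
ln(7.8) = 2.054 and ln(22) = 3.091; z_{0.2} = -0.8416, z_{0.78} = 0.7722.
σ = (3.091 − 2.054)/(0.7722 − (-0.8416)) = 0.643.
μ = 2.054 − (-0.8416)·0.643 = 2.595.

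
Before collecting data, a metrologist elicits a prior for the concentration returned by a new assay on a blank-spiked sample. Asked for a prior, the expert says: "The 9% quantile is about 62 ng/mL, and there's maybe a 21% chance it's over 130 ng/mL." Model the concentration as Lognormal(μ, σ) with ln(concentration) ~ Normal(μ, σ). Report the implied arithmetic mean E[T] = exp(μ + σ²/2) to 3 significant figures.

If T ~ Lognormal(μ,σ) then ln T ~ Normal(μ,σ), so the p-quantile of ln T is μ + z_p·σ.
ln(62) = 4.127 and ln(130) = 4.868; z_{0.09} = -1.341, z_{0.79} = 0.8064.
σ = (4.868 − 4.127)/(0.8064 − (-1.341)) = 0.345.
μ = 4.127 − (-1.341)·0.345 = 4.589.
E[T] = exp(μ + σ²/2) = exp(4.589 + 0.0595) = 104 ng/mL.

E[T] ≈ 104 ng/mL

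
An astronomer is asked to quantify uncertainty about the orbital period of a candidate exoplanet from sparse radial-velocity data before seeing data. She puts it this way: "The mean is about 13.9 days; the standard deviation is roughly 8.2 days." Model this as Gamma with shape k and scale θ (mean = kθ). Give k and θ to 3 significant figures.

k ≈ 2.87, θ ≈ 4.84

For Gamma(k, scale θ): mean = kθ, variance = kθ², so CV = 1/√k.
CV = SD/mean = 8.2/13.9 = 0.5899, hence k = 1/CV² = 2.87.
Then θ = mean/k = 13.9/2.87 = 4.84.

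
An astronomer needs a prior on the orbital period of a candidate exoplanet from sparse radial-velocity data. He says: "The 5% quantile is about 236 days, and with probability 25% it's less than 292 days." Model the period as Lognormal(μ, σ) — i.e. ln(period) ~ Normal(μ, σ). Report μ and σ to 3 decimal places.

If T ~ Lognormal(μ,σ) then ln T ~ Normal(μ,σ), so the p-quantile of ln T is μ + z_p·σ.
ln(236) = 5.464 and ln(292) = 5.677; z_{0.05} = -1.645, z_{0.25} = -0.6745.
σ = (5.677 − 5.464)/(-0.6745 − (-1.645)) = 0.219.
μ = 5.464 − (-1.645)·0.219 = 5.825.

μ ≈ 5.825, σ ≈ 0.219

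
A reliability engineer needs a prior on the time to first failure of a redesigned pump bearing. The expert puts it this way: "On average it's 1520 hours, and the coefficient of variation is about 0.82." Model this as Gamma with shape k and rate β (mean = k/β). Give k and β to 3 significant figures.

k ≈ 1.49, β ≈ 0.000978

For Gamma(k, rate β): mean = k/β, variance = k/β², so CV = 1/√k.
CV = 0.82, hence k = 1/CV² = 1.49.
Then β = k/mean = 1.49/1520 = 0.000978.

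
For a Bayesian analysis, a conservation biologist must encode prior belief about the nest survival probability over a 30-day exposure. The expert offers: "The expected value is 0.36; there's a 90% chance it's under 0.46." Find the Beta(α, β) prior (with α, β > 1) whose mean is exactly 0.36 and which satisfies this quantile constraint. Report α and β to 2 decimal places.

With mean 0.36 fixed, write α = 0.36s, β = 0.64s where s = α+β.
Need P(θ < 0.46) = 0.9 under Beta(0.36s, 0.64s). Normal approximation: (q−m)/√(m(1−m)/s) ≈ z_{0.9} = 1.28, so s ≈ 0.36·0.64·(1.28)²/(0.46−0.36)² = 37.8.
At s = 37.8: P(θ<0.46) ≈ 0.898. Adjusting to match 0.9 gives s ≈ 38.65.
So α = 0.36·38.65 ≈ 13.91, β = 0.64·38.65 ≈ 24.74.

α ≈ 13.91, β ≈ 24.74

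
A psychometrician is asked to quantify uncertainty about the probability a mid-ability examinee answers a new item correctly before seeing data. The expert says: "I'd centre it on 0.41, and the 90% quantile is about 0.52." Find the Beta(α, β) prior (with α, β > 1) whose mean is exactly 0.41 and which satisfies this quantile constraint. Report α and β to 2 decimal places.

With mean 0.41 fixed, write α = 0.41s, β = 0.59s where s = α+β.
Need P(θ < 0.52) = 0.9 under Beta(0.41s, 0.59s). Normal approximation: (q−m)/√(m(1−m)/s) ≈ z_{0.9} = 1.28, so s ≈ 0.41·0.59·(1.28)²/(0.52−0.41)² = 32.8.
At s = 32.8: P(θ<0.52) ≈ 0.899. Adjusting to match 0.9 gives s ≈ 33.19.
So α = 0.41·33.19 ≈ 13.61, β = 0.59·33.19 ≈ 19.58.

α ≈ 13.61, β ≈ 19.58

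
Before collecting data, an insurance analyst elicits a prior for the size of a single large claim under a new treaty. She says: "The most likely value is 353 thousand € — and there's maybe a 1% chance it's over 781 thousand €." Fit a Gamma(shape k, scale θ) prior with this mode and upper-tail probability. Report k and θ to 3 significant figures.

k ≈ 8.64, θ ≈ 46.2

Gamma(k,θ) with k>1 has mode (k−1)θ, so θ = 353/(k−1).
Need P(X < 781) = 0.99 with θ tied to k this way. Start at k = 2, θ = 353: P(X<781) ≈ 0.648.
Too low — raise k to concentrate. Iterating converges to k ≈ 8.64.
Then θ = 353/(8.64−1) ≈ 46.2.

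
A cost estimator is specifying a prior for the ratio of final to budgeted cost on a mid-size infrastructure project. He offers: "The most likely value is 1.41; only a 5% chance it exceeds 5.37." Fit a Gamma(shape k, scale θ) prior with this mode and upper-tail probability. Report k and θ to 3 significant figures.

Gamma(k,θ) with k>1 has mode (k−1)θ, so θ = 1.41/(k−1).
Need P(X < 5.37) = 0.95 with θ tied to k this way. Start at k = 2, θ = 1.41: P(X<5.37) ≈ 0.893.
Too low — raise k to concentrate. Iterating converges to k ≈ 2.42.
Then θ = 1.41/(2.42−1) ≈ 0.992.

k ≈ 2.42, θ ≈ 0.992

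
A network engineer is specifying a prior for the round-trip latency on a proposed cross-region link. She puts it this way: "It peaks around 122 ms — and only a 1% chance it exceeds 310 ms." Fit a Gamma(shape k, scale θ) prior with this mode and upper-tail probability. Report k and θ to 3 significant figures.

k ≈ 6.38, θ ≈ 22.7

Gamma(k,θ) with k>1 has mode (k−1)θ, so θ = 122/(k−1).
Need P(X < 310) = 0.99 with θ tied to k this way. Start at k = 2, θ = 122: P(X<310) ≈ 0.721.
Too low — raise k to concentrate. Iterating converges to k ≈ 6.38.
Then θ = 122/(6.38−1) ≈ 22.7.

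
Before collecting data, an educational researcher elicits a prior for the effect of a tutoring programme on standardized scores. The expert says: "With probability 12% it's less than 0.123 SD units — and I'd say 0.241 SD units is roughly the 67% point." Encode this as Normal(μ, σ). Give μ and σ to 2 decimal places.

μ = 0.21, σ = 0.07

The p-quantile of Normal(μ,σ) is μ + z_p·σ, with z_{0.12} = -1.175 and z_{0.67} = 0.4399.
Eliminate σ: μ = (z₂·x₁ − z₁·x₂)/(z₂ − z₁) = (0.4399·0.123 − (-1.175)·0.241)/1.615 = 0.21.
Then σ = (x₂ − x₁)/(z₂ − z₁) = (0.241 − 0.123)/1.615 = 0.07.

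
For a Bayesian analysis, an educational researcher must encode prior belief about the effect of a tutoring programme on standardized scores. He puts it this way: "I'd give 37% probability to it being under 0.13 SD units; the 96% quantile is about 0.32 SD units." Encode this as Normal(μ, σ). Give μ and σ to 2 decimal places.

μ = 0.16, σ = 0.09

For Normal(μ,σ), the p-quantile is μ + z_p·σ. Here z_{0.37} = -0.3319, z_{0.96} = 1.751.
So 0.13 = μ − 0.3319σ and 0.32 = μ + 1.751σ.
Subtracting: σ = (0.32 − 0.13)/(1.751 − (-0.3319)) = 0.09.
Then μ = 0.13 − (-0.3319)·0.09 = 0.16.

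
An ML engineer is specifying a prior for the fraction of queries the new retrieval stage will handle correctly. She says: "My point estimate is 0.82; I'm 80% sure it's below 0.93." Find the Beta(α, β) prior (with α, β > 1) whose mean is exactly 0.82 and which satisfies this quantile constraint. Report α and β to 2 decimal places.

With mean 0.82 fixed, write α = 0.82s, β = 0.18s where s = α+β.
Need P(θ < 0.93) = 0.8 under Beta(0.82s, 0.18s). Normal approximation: (q−m)/√(m(1−m)/s) ≈ z_{0.8} = 0.842, so s ≈ 0.82·0.18·(0.842)²/(0.93−0.82)² = 8.6.
At s = 8.6: P(θ<0.93) ≈ 0.801. Adjusting to match 0.8 gives s ≈ 8.58.
So α = 0.82·8.58 ≈ 7.03, β = 0.18·8.58 ≈ 1.54.

α ≈ 7.03, β ≈ 1.54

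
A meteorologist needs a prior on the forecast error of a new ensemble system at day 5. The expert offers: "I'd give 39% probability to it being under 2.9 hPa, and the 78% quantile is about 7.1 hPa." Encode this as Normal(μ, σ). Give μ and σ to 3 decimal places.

The p-quantile of Normal(μ,σ) is μ + z_p·σ, with z_{0.39} = -0.2793 and z_{0.78} = 0.7722.
Eliminate σ: μ = (z₂·x₁ − z₁·x₂)/(z₂ − z₁) = (0.7722·2.9 − (-0.2793)·7.1)/1.052 = 4.016.
Then σ = (x₂ − x₁)/(z₂ − z₁) = (7.1 − 2.9)/1.052 = 3.994.

μ = 4.016, σ = 3.994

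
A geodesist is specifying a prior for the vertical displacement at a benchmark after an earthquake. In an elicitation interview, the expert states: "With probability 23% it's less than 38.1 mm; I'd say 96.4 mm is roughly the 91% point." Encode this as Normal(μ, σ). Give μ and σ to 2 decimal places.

For Normal(μ,σ), the p-quantile is μ + z_p·σ. Here z_{0.23} = -0.7388, z_{0.91} = 1.341.
So 38.1 = μ − 0.7388σ and 96.4 = μ + 1.341σ.
Subtracting: σ = (96.4 − 38.1)/(1.341 − (-0.7388)) = 28.03.
Then μ = 38.1 − (-0.7388)·28.03 = 58.81.

μ = 58.81, σ = 28.03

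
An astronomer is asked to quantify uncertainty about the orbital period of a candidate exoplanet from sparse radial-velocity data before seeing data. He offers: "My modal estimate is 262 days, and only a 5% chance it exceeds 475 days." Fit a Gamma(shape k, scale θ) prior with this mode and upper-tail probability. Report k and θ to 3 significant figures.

k ≈ 8.87, θ ≈ 33.3

Gamma(k,θ) with k>1 has mode (k−1)θ, so θ = 262/(k−1).
Need P(X < 475) = 0.95 with θ tied to k this way. Start at k = 2, θ = 262: P(X<475) ≈ 0.541.
Too low — raise k to concentrate. Iterating converges to k ≈ 8.87.
Then θ = 262/(8.87−1) ≈ 33.3.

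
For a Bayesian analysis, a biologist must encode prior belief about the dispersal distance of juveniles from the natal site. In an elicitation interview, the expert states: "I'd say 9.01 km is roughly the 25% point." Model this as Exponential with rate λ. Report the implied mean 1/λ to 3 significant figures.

mean ≈ 31.3 km

P(T < 9.01) = 1 − e^(−λ·9.01) = 0.25, so λ = −ln(1−0.25)/9.01 = −ln(0.75)/9.01 = 0.0319.
Mean = 1/λ = 31.3 km.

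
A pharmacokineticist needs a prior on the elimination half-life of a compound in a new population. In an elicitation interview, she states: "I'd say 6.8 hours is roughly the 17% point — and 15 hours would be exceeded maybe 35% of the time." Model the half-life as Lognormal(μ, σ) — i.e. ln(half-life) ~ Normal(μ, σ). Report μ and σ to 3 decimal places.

μ ≈ 2.480, σ ≈ 0.591

If T ~ Lognormal(μ,σ) then ln T ~ Normal(μ,σ), so the p-quantile of ln T is μ + z_p·σ.
ln(6.8) = 1.917 and ln(15) = 2.708; z_{0.17} = -0.9542, z_{0.65} = 0.3853.
σ = (2.708 − 1.917)/(0.3853 − (-0.9542)) = 0.591.
μ = 1.917 − (-0.9542)·0.591 = 2.480.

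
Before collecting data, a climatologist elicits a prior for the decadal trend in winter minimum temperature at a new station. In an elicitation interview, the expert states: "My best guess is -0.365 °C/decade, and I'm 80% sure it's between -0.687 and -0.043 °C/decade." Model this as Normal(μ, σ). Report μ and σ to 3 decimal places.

μ = -0.365, σ = 0.251

A symmetric 80% interval runs μ ± z·σ with z = 1.282.
Half-width = 0.322, so σ = 0.322/1.282 = 0.251.
μ is the stated best guess, -0.365.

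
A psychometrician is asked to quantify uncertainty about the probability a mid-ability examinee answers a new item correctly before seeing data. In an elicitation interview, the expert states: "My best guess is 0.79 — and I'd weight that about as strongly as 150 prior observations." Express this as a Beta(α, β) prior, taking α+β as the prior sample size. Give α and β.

α = 118.5, β = 31.5

Under the effective-sample-size interpretation, Beta(α, β) has prior mean α/(α+β) and prior sample size α+β.
So α+β = 150 and α/(α+β) = 0.79, giving α = 0.79·150 = 118.5 and β = 150 − 118.5 = 31.5.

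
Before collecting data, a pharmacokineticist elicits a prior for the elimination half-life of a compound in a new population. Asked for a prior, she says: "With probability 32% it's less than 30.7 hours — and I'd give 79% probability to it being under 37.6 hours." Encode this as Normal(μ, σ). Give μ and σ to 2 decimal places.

For Normal(μ,σ), the p-quantile is μ + z_p·σ. Here z_{0.32} = -0.4677, z_{0.79} = 0.8064.
So 30.7 = μ − 0.4677σ and 37.6 = μ + 0.8064σ.
Subtracting: σ = (37.6 − 30.7)/(0.8064 − (-0.4677)) = 5.42.
Then μ = 30.7 − (-0.4677)·5.42 = 33.23.

μ = 33.23, σ = 5.42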